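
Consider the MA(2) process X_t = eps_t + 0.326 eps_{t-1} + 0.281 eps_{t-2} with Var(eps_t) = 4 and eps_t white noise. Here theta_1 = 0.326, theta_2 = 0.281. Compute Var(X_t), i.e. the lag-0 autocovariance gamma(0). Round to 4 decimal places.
\gamma(0) = 4.7409

For an MA(q) process X_t = eps_t + sum_i theta_i eps_{t-i} with
Var(eps_t) = sigma^2, the variance is
  gamma(0) = sigma^2 * (1 + sum_i theta_i^2).
  sum_i theta_i^2 = (0.326)^2 + (0.281)^2 = 0.106276 + 0.078961 = 0.185237.
  gamma(0) = 4 * (1 + 0.185237) = 4 * 1.185237 = 4.740948, which rounds to 4.7409.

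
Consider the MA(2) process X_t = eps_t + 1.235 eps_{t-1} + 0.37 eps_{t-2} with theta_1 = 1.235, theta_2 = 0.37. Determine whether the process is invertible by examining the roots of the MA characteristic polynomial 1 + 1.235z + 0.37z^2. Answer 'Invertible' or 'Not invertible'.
\text{Invertible}

The MA(q) characteristic polynomial is P(z) = 1 + 1.235z + 0.37z^2.
Invertibility requires all roots to lie outside the unit circle, i.e. |z| > 1 for every root.
Set 1 + (1.235) z + (0.37) z^2 = 0, i.e. a z^2 + b z + c = 0 with a = 0.37, b = 1.235, c = 1.
Discriminant D = b^2 - 4ac = (1.235)^2 - 4*(0.37)*1 = 1.525225 - (1.48) = 0.045225.
D >= 0, so the roots are real: z = (-b +/- sqrt(D)) / (2a) = (-1.235 +/- 0.212662) / (0.74).
  z_1 = (-1.235 + 0.212662) / (0.74) = -1.3815,   |z_1| = 1.3815.
  z_2 = (-1.235 - 0.212662) / (0.74) = -1.9563,   |z_2| = 1.9563.
Moduli of all roots: 1.3815, 1.9563.
All moduli strictly greater than 1? Yes.
Verdict: Invertible.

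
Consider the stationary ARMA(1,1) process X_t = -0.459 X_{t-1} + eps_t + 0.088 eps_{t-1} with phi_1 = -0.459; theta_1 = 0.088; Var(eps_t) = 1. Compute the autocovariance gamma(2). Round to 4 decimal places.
\gamma(2) = 0.2070

Multiply the model equation by X_{t-k} and take expectations. With theta_0 = psi_0 = 1 and psi_j the MA(infinity) weights, this gives
  gamma(k) - sum_i phi_i gamma(k-i) = c_k,
  c_k = sigma^2 * sum_{j=k..q} theta_j psi_{j-k}   (c_k = 0 for k > q),
using gamma(-m) = gamma(m).
psi-weights needed (psi_j = theta_j + sum_i phi_i psi_{j-i}):
  psi_1 = theta_1 + phi_1 = 0.088 + (-0.459) = -0.371
Right-hand sides:
  c_0 = sigma^2 (1 + theta_1 psi_1) = 1 * (1 + (0.088)(-0.371)) = 1 * 0.967352 = 0.967352
  c_1 = sigma^2 theta_1 = 1 * (0.088) = 0.088
  c_2 = 0
Equations for k = 0 and k = 1 (AR order 1):
  gamma(0) = phi_1 gamma(1) + c_0
  gamma(1) = phi_1 gamma(0) + c_1
Substituting the second into the first: gamma(0) (1 - phi_1^2) = c_0 + phi_1 c_1, so
  gamma(0) = (c_0 + phi_1 c_1) / (1 - phi_1^2) = (0.967352 + (-0.459)(0.088)) / (1 - (-0.459)^2) = 0.92696 / 0.789319 = 1.174379.
  gamma(1) = phi_1 gamma(0) + c_1 = (-0.459)(1.174379) + (0.088) = -0.45104.
For k = 2 (> q): gamma(2) = phi_1 gamma(1) = (-0.459)(-0.45104) = 0.207027.
Therefore gamma(2) = 0.2070 (to 4 decimal places).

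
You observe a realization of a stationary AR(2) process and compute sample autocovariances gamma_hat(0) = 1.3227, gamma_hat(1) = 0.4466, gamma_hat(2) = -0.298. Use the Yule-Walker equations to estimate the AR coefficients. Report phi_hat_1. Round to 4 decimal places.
\hat\phi_{1} = 0.4669

The Yule-Walker equations for an AR(p) process read, in matrix form,
  Gamma_p phi = r_p,   with   (Gamma_p)_{ij} = gamma(|i - j|),
                       (r_p)_i = gamma(i),   i,j = 1..p.
Substitute the sample gammas (Toeplitz matrix and right-hand side of size 2):
  Gamma_p = [[1.3227, 0.4466], [0.4466, 1.3227]]
  r_p     = [0.4466, -0.298]
Written out:
  1.3227 phi_1 + 0.4466 phi_2 = 0.4466
  0.4466 phi_1 + 1.3227 phi_2 = -0.298
Solve by Cramer's rule:
  det = gamma(0)^2 - gamma(1)^2 = (1.3227)^2 - (0.4466)^2 = 1.74953529 - 0.19945156 = 1.55008373
  phi_hat_1 = [gamma(1) gamma(0) - gamma(1) gamma(2)] / det = [(0.4466)(1.3227) - (0.4466)(-0.298)] / 1.55008373 = 0.72380462 / 1.55008373 = 0.4669
  phi_hat_2 = [gamma(0) gamma(2) - gamma(1)^2] / det = [(1.3227)(-0.298) - (0.4466)^2] / 1.55008373 = -0.59361616 / 1.55008373 = -0.383
So phi_hat = [0.4669, -0.3830].
Therefore phi_hat_1 = 0.4669.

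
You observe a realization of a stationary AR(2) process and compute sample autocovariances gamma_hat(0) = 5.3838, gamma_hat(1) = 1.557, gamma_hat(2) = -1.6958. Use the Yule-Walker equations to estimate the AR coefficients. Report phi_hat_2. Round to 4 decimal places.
\hat\phi_{2} = -0.4350

The Yule-Walker equations for an AR(p) process read, in matrix form,
  Gamma_p phi = r_p,   with   (Gamma_p)_{ij} = gamma(|i - j|),
                       (r_p)_i = gamma(i),   i,j = 1..p.
Substitute the sample gammas (Toeplitz matrix and right-hand side of size 2):
  Gamma_p = [[5.3838, 1.557], [1.557, 5.3838]]
  r_p     = [1.557, -1.6958]
Written out:
  5.3838 phi_1 + 1.557 phi_2 = 1.557
  1.557 phi_1 + 5.3838 phi_2 = -1.6958
Solve by Cramer's rule:
  det = gamma(0)^2 - gamma(1)^2 = (5.3838)^2 - (1.557)^2 = 28.98530244 - 2.424249 = 26.56105344
  phi_hat_1 = [gamma(1) gamma(0) - gamma(1) gamma(2)] / det = [(1.557)(5.3838) - (1.557)(-1.6958)] / 26.56105344 = 11.0229372 / 26.56105344 = 0.415
  phi_hat_2 = [gamma(0) gamma(2) - gamma(1)^2] / det = [(5.3838)(-1.6958) - (1.557)^2] / 26.56105344 = -11.55409704 / 26.56105344 = -0.435
So phi_hat = [0.4150, -0.4350].
Therefore phi_hat_2 = -0.4350.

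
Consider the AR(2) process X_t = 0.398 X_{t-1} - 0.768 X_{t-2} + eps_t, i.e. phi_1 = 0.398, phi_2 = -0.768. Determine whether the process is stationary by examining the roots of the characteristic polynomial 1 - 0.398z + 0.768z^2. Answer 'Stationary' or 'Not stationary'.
\text{Stationary}

The AR(p) characteristic polynomial is P(z) = 1 - 0.398z + 0.768z^2.
Stationarity requires all roots to lie outside the unit circle, i.e. |z| > 1 for every root.
Set 1 + (-0.398) z + (0.768) z^2 = 0, i.e. a z^2 + b z + c = 0 with a = 0.768, b = -0.398, c = 1.
Discriminant D = b^2 - 4ac = (-0.398)^2 - 4*(0.768)*1 = 0.158404 - (3.072) = -2.913596.
D < 0, so the roots are the complex-conjugate pair z = (-b +/- i sqrt(-D)) / (2a) = 0.2591 +/- 1.1113i.
For a conjugate pair |z|^2 = z * conj(z) = (product of roots) = c/a = 1/(0.768) = 1.302083, so |z| = sqrt(1.302083) = 1.1411 for both roots.
Moduli of all roots: 1.1411, 1.1411.
All moduli strictly greater than 1? Yes.
Verdict: Stationary.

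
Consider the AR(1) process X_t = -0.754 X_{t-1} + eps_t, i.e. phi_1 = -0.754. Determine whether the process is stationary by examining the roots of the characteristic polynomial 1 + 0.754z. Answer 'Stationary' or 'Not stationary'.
\text{Stationary}

The AR(p) characteristic polynomial is P(z) = 1 + 0.754z.
Stationarity requires all roots to lie outside the unit circle, i.e. |z| > 1 for every root.
This is linear in z: 1 + (0.754) z = 0  =>  z = -1/(0.754) = -1.32626,  |z| = 1.32626.
Moduli of all roots: 1.3263.
All moduli strictly greater than 1? Yes.
Verdict: Stationary.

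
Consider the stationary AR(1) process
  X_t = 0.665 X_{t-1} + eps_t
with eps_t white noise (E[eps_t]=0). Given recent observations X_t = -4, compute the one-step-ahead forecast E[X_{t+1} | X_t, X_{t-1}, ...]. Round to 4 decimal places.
E[X_{t+1} \mid \mathcal F_t] = -2.6600

For an AR(p) model X_t = c + sum_i phi_i X_{t-i} + eps_t, the
one-step-ahead conditional mean is
  E[X_{t+1} | X_t, ...] = c + sum_i phi_i X_{t+1-i}.
Substitute known values:
  E[X_{t+1} | ...] = (0.665) * (-4)
                   = -2.6600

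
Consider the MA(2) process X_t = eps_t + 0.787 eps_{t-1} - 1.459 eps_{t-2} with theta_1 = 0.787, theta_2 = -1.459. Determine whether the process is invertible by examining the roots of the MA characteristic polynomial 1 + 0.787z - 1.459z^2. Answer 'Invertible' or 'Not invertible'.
\text{Not invertible}

The MA(q) characteristic polynomial is P(z) = 1 + 0.787z - 1.459z^2.
Invertibility requires all roots to lie outside the unit circle, i.e. |z| > 1 for every root.
Set 1 + (0.787) z + (-1.459) z^2 = 0, i.e. a z^2 + b z + c = 0 with a = -1.459, b = 0.787, c = 1.
Discriminant D = b^2 - 4ac = (0.787)^2 - 4*(-1.459)*1 = 0.619369 - (-5.836) = 6.455369.
D >= 0, so the roots are real: z = (-b +/- sqrt(D)) / (2a) = (-0.787 +/- 2.540742) / (-2.918).
  z_1 = (-0.787 + 2.540742) / (-2.918) = -0.601,   |z_1| = 0.601.
  z_2 = (-0.787 - 2.540742) / (-2.918) = 1.1404,   |z_2| = 1.1404.
Moduli of all roots: 0.6010, 1.1404.
All moduli strictly greater than 1? No.
Verdict: Not invertible.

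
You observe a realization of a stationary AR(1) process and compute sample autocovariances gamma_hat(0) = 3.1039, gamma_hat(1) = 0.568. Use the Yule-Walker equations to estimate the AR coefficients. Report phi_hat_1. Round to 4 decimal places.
\hat\phi_{1} = 0.1830

The Yule-Walker equations for an AR(p) process read, in matrix form,
  Gamma_p phi = r_p,   with   (Gamma_p)_{ij} = gamma(|i - j|),
                       (r_p)_i = gamma(i),   i,j = 1..p.
Substitute the sample gammas (Toeplitz matrix and right-hand side of size 1):
  Gamma_p = [[3.1039]]
  r_p     = [0.568]
With p = 1 this is the single equation gamma(0) phi_1 = gamma(1):
  phi_hat_1 = gamma(1) / gamma(0) = 0.568 / 3.1039 = 0.1830.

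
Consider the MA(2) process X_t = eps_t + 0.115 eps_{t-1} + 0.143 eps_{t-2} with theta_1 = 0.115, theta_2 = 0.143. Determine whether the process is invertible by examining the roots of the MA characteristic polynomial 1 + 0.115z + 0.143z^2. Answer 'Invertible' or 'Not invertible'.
\text{Invertible}

The MA(q) characteristic polynomial is P(z) = 1 + 0.115z + 0.143z^2.
Invertibility requires all roots to lie outside the unit circle, i.e. |z| > 1 for every root.
Set 1 + (0.115) z + (0.143) z^2 = 0, i.e. a z^2 + b z + c = 0 with a = 0.143, b = 0.115, c = 1.
Discriminant D = b^2 - 4ac = (0.115)^2 - 4*(0.143)*1 = 0.013225 - (0.572) = -0.558775.
D < 0, so the roots are the complex-conjugate pair z = (-b +/- i sqrt(-D)) / (2a) = -0.4021 +/- 2.6137i.
For a conjugate pair |z|^2 = z * conj(z) = (product of roots) = c/a = 1/(0.143) = 6.993007, so |z| = sqrt(6.993007) = 2.6444 for both roots.
Moduli of all roots: 2.6444, 2.6444.
All moduli strictly greater than 1? Yes.
Verdict: Invertible.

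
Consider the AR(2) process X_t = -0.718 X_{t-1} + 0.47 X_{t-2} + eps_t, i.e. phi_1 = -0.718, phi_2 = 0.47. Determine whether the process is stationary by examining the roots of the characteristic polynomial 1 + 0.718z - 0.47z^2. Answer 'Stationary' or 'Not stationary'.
\text{Not stationary}

The AR(p) characteristic polynomial is P(z) = 1 + 0.718z - 0.47z^2.
Stationarity requires all roots to lie outside the unit circle, i.e. |z| > 1 for every root.
Set 1 + (0.718) z + (-0.47) z^2 = 0, i.e. a z^2 + b z + c = 0 with a = -0.47, b = 0.718, c = 1.
Discriminant D = b^2 - 4ac = (0.718)^2 - 4*(-0.47)*1 = 0.515524 - (-1.88) = 2.395524.
D >= 0, so the roots are real: z = (-b +/- sqrt(D)) / (2a) = (-0.718 +/- 1.547748) / (-0.94).
  z_1 = (-0.718 + 1.547748) / (-0.94) = -0.8827,   |z_1| = 0.8827.
  z_2 = (-0.718 - 1.547748) / (-0.94) = 2.4104,   |z_2| = 2.4104.
Moduli of all roots: 0.8827, 2.4104.
All moduli strictly greater than 1? No.
Verdict: Not stationary.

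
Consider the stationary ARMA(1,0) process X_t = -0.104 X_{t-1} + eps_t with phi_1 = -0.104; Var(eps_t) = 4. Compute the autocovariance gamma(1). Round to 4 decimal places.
\gamma(1) = -0.4205

Multiply the model equation by X_{t-k} and take expectations. With theta_0 = psi_0 = 1 and psi_j the MA(infinity) weights, this gives
  gamma(k) - sum_i phi_i gamma(k-i) = c_k,
  c_k = sigma^2 * sum_{j=k..q} theta_j psi_{j-k}   (c_k = 0 for k > q),
using gamma(-m) = gamma(m).
Pure AR (q = 0): c_0 = sigma^2 = 4, c_k = 0 for k >= 1.
Equations for k = 0 and k = 1 (AR order 1):
  gamma(0) = phi_1 gamma(1) + c_0
  gamma(1) = phi_1 gamma(0) + c_1
Substituting the second into the first: gamma(0) (1 - phi_1^2) = c_0 + phi_1 c_1, so
  gamma(0) = c_0 / (1 - phi_1^2) = 4 / (1 - (-0.104)^2) = 4 / 0.989184 = 4.043737.
  gamma(1) = phi_1 gamma(0) = (-0.104)(4.043737) = -0.420549.
Therefore gamma(1) = -0.4205 (to 4 decimal places).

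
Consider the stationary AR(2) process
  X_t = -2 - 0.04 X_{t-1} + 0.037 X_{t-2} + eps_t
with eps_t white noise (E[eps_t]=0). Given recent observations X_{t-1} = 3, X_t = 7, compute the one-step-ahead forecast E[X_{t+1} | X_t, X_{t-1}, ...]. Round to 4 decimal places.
E[X_{t+1} \mid \mathcal F_t] = -2.1690

For an AR(p) model X_t = c + sum_i phi_i X_{t-i} + eps_t, the
one-step-ahead conditional mean is
  E[X_{t+1} | X_t, ...] = c + sum_i phi_i X_{t+1-i}.
Substitute known values:
  E[X_{t+1} | ...] = -2 + (-0.04) * (7) + (0.037) * (3)
                   = -2.1690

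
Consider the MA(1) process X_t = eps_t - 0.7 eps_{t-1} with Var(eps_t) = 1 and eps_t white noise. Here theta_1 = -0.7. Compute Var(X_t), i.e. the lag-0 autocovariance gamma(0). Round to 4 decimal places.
\gamma(0) = 1.4900

For an MA(q) process X_t = eps_t + sum_i theta_i eps_{t-i} with
Var(eps_t) = sigma^2, the variance is
  gamma(0) = sigma^2 * (1 + sum_i theta_i^2).
  sum_i theta_i^2 = (-0.7)^2 = 0.49.
  gamma(0) = 1 * (1 + 0.49) = 1 * 1.49 = 1.49, which rounds to 1.4900.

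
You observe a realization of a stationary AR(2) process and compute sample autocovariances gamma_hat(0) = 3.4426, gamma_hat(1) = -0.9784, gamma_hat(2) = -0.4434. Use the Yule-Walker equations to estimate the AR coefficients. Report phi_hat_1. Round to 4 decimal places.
\hat\phi_{1} = -0.3490

The Yule-Walker equations for an AR(p) process read, in matrix form,
  Gamma_p phi = r_p,   with   (Gamma_p)_{ij} = gamma(|i - j|),
                       (r_p)_i = gamma(i),   i,j = 1..p.
Substitute the sample gammas (Toeplitz matrix and right-hand side of size 2):
  Gamma_p = [[3.4426, -0.9784], [-0.9784, 3.4426]]
  r_p     = [-0.9784, -0.4434]
Written out:
  3.4426 phi_1 - 0.9784 phi_2 = -0.9784
  -0.9784 phi_1 + 3.4426 phi_2 = -0.4434
Solve by Cramer's rule:
  det = gamma(0)^2 - gamma(1)^2 = (3.4426)^2 - (-0.9784)^2 = 11.85149476 - 0.95726656 = 10.8942282
  phi_hat_1 = [gamma(1) gamma(0) - gamma(1) gamma(2)] / det = [(-0.9784)(3.4426) - (-0.9784)(-0.4434)] / 10.8942282 = -3.8020624 / 10.8942282 = -0.349
  phi_hat_2 = [gamma(0) gamma(2) - gamma(1)^2] / det = [(3.4426)(-0.4434) - (-0.9784)^2] / 10.8942282 = -2.4837154 / 10.8942282 = -0.228
So phi_hat = [-0.3490, -0.2280].
Therefore phi_hat_1 = -0.3490.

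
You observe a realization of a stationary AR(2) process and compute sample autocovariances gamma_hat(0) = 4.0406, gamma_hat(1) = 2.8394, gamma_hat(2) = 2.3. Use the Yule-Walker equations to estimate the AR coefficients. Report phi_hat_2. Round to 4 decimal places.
\hat\phi_{2} = 0.1490

The Yule-Walker equations for an AR(p) process read, in matrix form,
  Gamma_p phi = r_p,   with   (Gamma_p)_{ij} = gamma(|i - j|),
                       (r_p)_i = gamma(i),   i,j = 1..p.
Substitute the sample gammas (Toeplitz matrix and right-hand side of size 2):
  Gamma_p = [[4.0406, 2.8394], [2.8394, 4.0406]]
  r_p     = [2.8394, 2.3]
Written out:
  4.0406 phi_1 + 2.8394 phi_2 = 2.8394
  2.8394 phi_1 + 4.0406 phi_2 = 2.3
Solve by Cramer's rule:
  det = gamma(0)^2 - gamma(1)^2 = (4.0406)^2 - (2.8394)^2 = 16.32644836 - 8.06219236 = 8.264256
  phi_hat_1 = [gamma(1) gamma(0) - gamma(1) gamma(2)] / det = [(2.8394)(4.0406) - (2.8394)(2.3)] / 8.264256 = 4.94225964 / 8.264256 = 0.598
  phi_hat_2 = [gamma(0) gamma(2) - gamma(1)^2] / det = [(4.0406)(2.3) - (2.8394)^2] / 8.264256 = 1.23118764 / 8.264256 = 0.149
So phi_hat = [0.5980, 0.1490].
Therefore phi_hat_2 = 0.1490.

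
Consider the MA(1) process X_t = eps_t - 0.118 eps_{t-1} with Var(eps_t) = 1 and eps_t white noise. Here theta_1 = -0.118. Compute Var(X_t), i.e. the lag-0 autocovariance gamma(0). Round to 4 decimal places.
\gamma(0) = 1.0139

For an MA(q) process X_t = eps_t + sum_i theta_i eps_{t-i} with
Var(eps_t) = sigma^2, the variance is
  gamma(0) = sigma^2 * (1 + sum_i theta_i^2).
  sum_i theta_i^2 = (-0.118)^2 = 0.013924.
  gamma(0) = 1 * (1 + 0.013924) = 1 * 1.013924 = 1.013924, which rounds to 1.0139.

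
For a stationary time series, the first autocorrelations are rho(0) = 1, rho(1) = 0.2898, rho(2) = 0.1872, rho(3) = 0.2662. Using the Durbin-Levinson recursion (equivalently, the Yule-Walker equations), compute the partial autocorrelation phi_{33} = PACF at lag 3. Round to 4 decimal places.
\phi_{33} = 0.2050

The PACF at lag k is phi_{kk}, the last component of the solution
to the Yule-Walker system G_k phi = r_k where
  (G_k)_{ij} = rho(|i - j|), (r_k)_i = rho(i), i,j = 1..k.
Equivalently, Durbin-Levinson gives phi_{kk} iteratively:
  phi_{11} = rho(1)
  phi_{kk} = [rho(k) - sum_{j=1..k-1} phi_{k-1,j} rho(k-j)]
            / [1 - sum_{j=1..k-1} phi_{k-1,j} rho(j)],
  phi_{k,j} = phi_{k-1,j} - phi_{kk} phi_{k-1,k-j},  j = 1..k-1.
Step k = 1:
  phi_11 = rho(1) = 0.2898.
Step k = 2:
  phi_22 = [rho(2) - phi_11 rho(1)] / [1 - phi_11 rho(1)] = [0.1872 - (0.2898)(0.2898)] / [1 - (0.2898)(0.2898)]
         = 0.10321596 / 0.91601596 = 0.112679.
  Update: phi_21 = phi_11 - phi_22 phi_11 = 0.2898 - (0.112679)(0.2898) = 0.257146.
Step k = 3:
  phi_33 = [rho(3) - phi_21 rho(2) - phi_22 rho(1)] / [1 - phi_21 rho(1) - phi_22 rho(2)]
    numerator   = 0.2662 - (0.257146)(0.1872) - (0.112679)(0.2898) = 0.18540791
    denominator = 1 - (0.257146)(0.2898) - (0.112679)(0.1872) = 0.90438567
  phi_33 = 0.18540791 / 0.90438567 = 0.205.
Therefore phi_{33} = 0.2050.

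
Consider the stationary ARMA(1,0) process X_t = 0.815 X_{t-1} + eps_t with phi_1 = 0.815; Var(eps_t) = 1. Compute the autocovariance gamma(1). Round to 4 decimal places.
\gamma(1) = 2.4272

Multiply the model equation by X_{t-k} and take expectations. With theta_0 = psi_0 = 1 and psi_j the MA(infinity) weights, this gives
  gamma(k) - sum_i phi_i gamma(k-i) = c_k,
  c_k = sigma^2 * sum_{j=k..q} theta_j psi_{j-k}   (c_k = 0 for k > q),
using gamma(-m) = gamma(m).
Pure AR (q = 0): c_0 = sigma^2 = 1, c_k = 0 for k >= 1.
Equations for k = 0 and k = 1 (AR order 1):
  gamma(0) = phi_1 gamma(1) + c_0
  gamma(1) = phi_1 gamma(0) + c_1
Substituting the second into the first: gamma(0) (1 - phi_1^2) = c_0 + phi_1 c_1, so
  gamma(0) = c_0 / (1 - phi_1^2) = 1 / (1 - (0.815)^2) = 1 / 0.335775 = 2.978185.
  gamma(1) = phi_1 gamma(0) = (0.815)(2.978185) = 2.427221.
Therefore gamma(1) = 2.4272 (to 4 decimal places).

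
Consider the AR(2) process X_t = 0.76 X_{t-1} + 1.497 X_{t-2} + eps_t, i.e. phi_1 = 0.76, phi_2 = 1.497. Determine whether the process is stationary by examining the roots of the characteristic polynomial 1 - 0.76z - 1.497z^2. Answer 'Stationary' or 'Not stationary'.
\text{Not stationary}

The AR(p) characteristic polynomial is P(z) = 1 - 0.76z - 1.497z^2.
Stationarity requires all roots to lie outside the unit circle, i.e. |z| > 1 for every root.
Set 1 + (-0.76) z + (-1.497) z^2 = 0, i.e. a z^2 + b z + c = 0 with a = -1.497, b = -0.76, c = 1.
Discriminant D = b^2 - 4ac = (-0.76)^2 - 4*(-1.497)*1 = 0.5776 - (-5.988) = 6.5656.
D >= 0, so the roots are real: z = (-b +/- sqrt(D)) / (2a) = (0.76 +/- 2.562343) / (-2.994).
  z_1 = (0.76 + 2.562343) / (-2.994) = -1.1097,   |z_1| = 1.1097.
  z_2 = (0.76 - 2.562343) / (-2.994) = 0.602,   |z_2| = 0.602.
Moduli of all roots: 1.1097, 0.6020.
All moduli strictly greater than 1? No.
Verdict: Not stationary.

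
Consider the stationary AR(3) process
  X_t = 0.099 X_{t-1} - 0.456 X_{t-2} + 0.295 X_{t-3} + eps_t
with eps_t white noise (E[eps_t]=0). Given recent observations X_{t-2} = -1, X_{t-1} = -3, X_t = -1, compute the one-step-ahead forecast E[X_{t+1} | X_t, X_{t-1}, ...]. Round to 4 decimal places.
E[X_{t+1} \mid \mathcal F_t] = 0.9740

For an AR(p) model X_t = c + sum_i phi_i X_{t-i} + eps_t, the
one-step-ahead conditional mean is
  E[X_{t+1} | X_t, ...] = c + sum_i phi_i X_{t+1-i}.
Substitute known values:
  E[X_{t+1} | ...] = (0.099) * (-1) + (-0.456) * (-3) + (0.295) * (-1)
                   = 0.9740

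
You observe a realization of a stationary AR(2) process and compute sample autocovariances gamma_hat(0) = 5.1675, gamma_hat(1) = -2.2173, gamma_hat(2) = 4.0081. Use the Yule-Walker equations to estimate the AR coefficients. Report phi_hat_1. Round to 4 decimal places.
\hat\phi_{1} = -0.1180

The Yule-Walker equations for an AR(p) process read, in matrix form,
  Gamma_p phi = r_p,   with   (Gamma_p)_{ij} = gamma(|i - j|),
                       (r_p)_i = gamma(i),   i,j = 1..p.
Substitute the sample gammas (Toeplitz matrix and right-hand side of size 2):
  Gamma_p = [[5.1675, -2.2173], [-2.2173, 5.1675]]
  r_p     = [-2.2173, 4.0081]
Written out:
  5.1675 phi_1 - 2.2173 phi_2 = -2.2173
  -2.2173 phi_1 + 5.1675 phi_2 = 4.0081
Solve by Cramer's rule:
  det = gamma(0)^2 - gamma(1)^2 = (5.1675)^2 - (-2.2173)^2 = 26.70305625 - 4.91641929 = 21.78663696
  phi_hat_1 = [gamma(1) gamma(0) - gamma(1) gamma(2)] / det = [(-2.2173)(5.1675) - (-2.2173)(4.0081)] / 21.78663696 = -2.57073762 / 21.78663696 = -0.118
  phi_hat_2 = [gamma(0) gamma(2) - gamma(1)^2] / det = [(5.1675)(4.0081) - (-2.2173)^2] / 21.78663696 = 15.79543746 / 21.78663696 = 0.725
So phi_hat = [-0.1180, 0.7250].
Therefore phi_hat_1 = -0.1180.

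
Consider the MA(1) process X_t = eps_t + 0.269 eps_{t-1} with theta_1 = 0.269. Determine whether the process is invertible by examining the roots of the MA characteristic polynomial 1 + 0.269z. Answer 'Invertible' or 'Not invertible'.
\text{Invertible}

The MA(q) characteristic polynomial is P(z) = 1 + 0.269z.
Invertibility requires all roots to lie outside the unit circle, i.e. |z| > 1 for every root.
This is linear in z: 1 + (0.269) z = 0  =>  z = -1/(0.269) = -3.717472,  |z| = 3.717472.
Moduli of all roots: 3.7175.
All moduli strictly greater than 1? Yes.
Verdict: Invertible.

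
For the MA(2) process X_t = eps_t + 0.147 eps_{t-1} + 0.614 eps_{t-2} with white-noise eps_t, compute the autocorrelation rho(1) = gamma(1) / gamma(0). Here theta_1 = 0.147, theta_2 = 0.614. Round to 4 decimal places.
\rho(1) = 0.1696

For an MA(q) process with theta_0 = 1, the autocovariance is
  gamma(k) = sigma^2 * sum_{i=0..q-k} theta_i * theta_{i+k},
and rho(k) = gamma(k) / gamma(0). Sigma^2 cancels.
  numerator   = (1)*(0.147) + (0.147)*(0.614) = 0.237258.
  denominator = (1)^2 + (0.147)^2 + (0.614)^2 = 1.398605.
  rho(1) = 0.237258 / 1.398605 = 0.1696.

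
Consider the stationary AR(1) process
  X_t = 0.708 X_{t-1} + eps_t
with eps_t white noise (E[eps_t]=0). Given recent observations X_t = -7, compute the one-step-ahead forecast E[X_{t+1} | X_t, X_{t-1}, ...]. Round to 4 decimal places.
E[X_{t+1} \mid \mathcal F_t] = -4.9560

For an AR(p) model X_t = c + sum_i phi_i X_{t-i} + eps_t, the
one-step-ahead conditional mean is
  E[X_{t+1} | X_t, ...] = c + sum_i phi_i X_{t+1-i}.
Substitute known values:
  E[X_{t+1} | ...] = (0.708) * (-7)
                   = -4.9560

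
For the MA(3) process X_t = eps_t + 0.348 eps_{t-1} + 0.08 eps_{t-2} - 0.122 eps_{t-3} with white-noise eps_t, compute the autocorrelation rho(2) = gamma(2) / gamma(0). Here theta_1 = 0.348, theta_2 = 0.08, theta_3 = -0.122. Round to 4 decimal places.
\rho(2) = 0.0329

For an MA(q) process with theta_0 = 1, the autocovariance is
  gamma(k) = sigma^2 * sum_{i=0..q-k} theta_i * theta_{i+k},
and rho(k) = gamma(k) / gamma(0). Sigma^2 cancels.
  numerator   = (1)*(0.08) + (0.348)*(-0.122) = 0.037544.
  denominator = (1)^2 + (0.348)^2 + (0.08)^2 + (-0.122)^2 = 1.142388.
  rho(2) = 0.037544 / 1.142388 = 0.0329.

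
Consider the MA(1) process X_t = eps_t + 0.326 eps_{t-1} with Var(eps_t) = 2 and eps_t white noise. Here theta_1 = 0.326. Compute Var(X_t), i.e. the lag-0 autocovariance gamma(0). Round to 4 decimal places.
\gamma(0) = 2.2126

For an MA(q) process X_t = eps_t + sum_i theta_i eps_{t-i} with
Var(eps_t) = sigma^2, the variance is
  gamma(0) = sigma^2 * (1 + sum_i theta_i^2).
  sum_i theta_i^2 = (0.326)^2 = 0.106276.
  gamma(0) = 2 * (1 + 0.106276) = 2 * 1.106276 = 2.212552, which rounds to 2.2126.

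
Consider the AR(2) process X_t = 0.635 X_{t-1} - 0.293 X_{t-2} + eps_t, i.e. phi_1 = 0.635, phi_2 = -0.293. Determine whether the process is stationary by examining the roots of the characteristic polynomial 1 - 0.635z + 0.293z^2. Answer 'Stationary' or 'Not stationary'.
\text{Stationary}

The AR(p) characteristic polynomial is P(z) = 1 - 0.635z + 0.293z^2.
Stationarity requires all roots to lie outside the unit circle, i.e. |z| > 1 for every root.
Set 1 + (-0.635) z + (0.293) z^2 = 0, i.e. a z^2 + b z + c = 0 with a = 0.293, b = -0.635, c = 1.
Discriminant D = b^2 - 4ac = (-0.635)^2 - 4*(0.293)*1 = 0.403225 - (1.172) = -0.768775.
D < 0, so the roots are the complex-conjugate pair z = (-b +/- i sqrt(-D)) / (2a) = 1.0836 +/- 1.4962i.
For a conjugate pair |z|^2 = z * conj(z) = (product of roots) = c/a = 1/(0.293) = 3.412969, so |z| = sqrt(3.412969) = 1.8474 for both roots.
Moduli of all roots: 1.8474, 1.8474.
All moduli strictly greater than 1? Yes.
Verdict: Stationary.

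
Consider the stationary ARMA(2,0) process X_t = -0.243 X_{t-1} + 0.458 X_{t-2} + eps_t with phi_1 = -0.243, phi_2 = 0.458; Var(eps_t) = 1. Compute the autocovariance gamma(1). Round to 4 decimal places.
\gamma(1) = -0.7101

Multiply the model equation by X_{t-k} and take expectations. With theta_0 = psi_0 = 1 and psi_j the MA(infinity) weights, this gives
  gamma(k) - sum_i phi_i gamma(k-i) = c_k,
  c_k = sigma^2 * sum_{j=k..q} theta_j psi_{j-k}   (c_k = 0 for k > q),
using gamma(-m) = gamma(m).
Pure AR (q = 0): c_0 = sigma^2 = 1, c_k = 0 for k >= 1.
Equations for k = 0, 1, 2 (AR order 2, c_2 = 0):
  (E0) gamma(0) = phi_1 gamma(1) + phi_2 gamma(2) + c_0
  (E1) gamma(1) = phi_1 gamma(0) + phi_2 gamma(1) + c_1
  (E2) gamma(2) = phi_1 gamma(1) + phi_2 gamma(0)
From (E1): gamma(1) = A gamma(0) + B with
  A = phi_1 / (1 - phi_2) = -0.243 / 0.542 = -0.448339,   B = c_1 / (1 - phi_2) = 0 / 0.542 = 0.
Insert (E2) into (E0): gamma(0) (1 - phi_2^2) = phi_1 (1 + phi_2) gamma(1) + c_0.
  phi_1 (1 + phi_2) = (-0.243)(1.458) = -0.354294,   1 - phi_2^2 = 0.790236.
Replace gamma(1) by A gamma(0) + B and collect gamma(0):
  gamma(0) [0.790236 - (-0.354294)(-0.448339)] = c_0 = 1
  gamma(0) * 0.631392 = 1
  gamma(0) = 1 / 0.631392 = 1.583802.
  gamma(1) = A gamma(0) = (-0.448339)(1.583802) = -0.710081.
Therefore gamma(1) = -0.7101 (to 4 decimal places).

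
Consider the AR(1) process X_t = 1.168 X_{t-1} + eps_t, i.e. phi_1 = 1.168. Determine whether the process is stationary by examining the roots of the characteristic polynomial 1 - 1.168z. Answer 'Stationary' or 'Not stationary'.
\text{Not stationary}

The AR(p) characteristic polynomial is P(z) = 1 - 1.168z.
Stationarity requires all roots to lie outside the unit circle, i.e. |z| > 1 for every root.
This is linear in z: 1 + (-1.168) z = 0  =>  z = -1/(-1.168) = 0.856164,  |z| = 0.856164.
Moduli of all roots: 0.8562.
All moduli strictly greater than 1? No.
Verdict: Not stationary.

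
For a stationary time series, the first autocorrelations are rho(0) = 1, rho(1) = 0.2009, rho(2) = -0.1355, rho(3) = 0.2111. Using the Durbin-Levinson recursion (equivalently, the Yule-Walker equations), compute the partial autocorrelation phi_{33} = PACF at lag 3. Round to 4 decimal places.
\phi_{33} = 0.3021

The PACF at lag k is phi_{kk}, the last component of the solution
to the Yule-Walker system G_k phi = r_k where
  (G_k)_{ij} = rho(|i - j|), (r_k)_i = rho(i), i,j = 1..k.
Equivalently, Durbin-Levinson gives phi_{kk} iteratively:
  phi_{11} = rho(1)
  phi_{kk} = [rho(k) - sum_{j=1..k-1} phi_{k-1,j} rho(k-j)]
            / [1 - sum_{j=1..k-1} phi_{k-1,j} rho(j)],
  phi_{k,j} = phi_{k-1,j} - phi_{kk} phi_{k-1,k-j},  j = 1..k-1.
Step k = 1:
  phi_11 = rho(1) = 0.2009.
Step k = 2:
  phi_22 = [rho(2) - phi_11 rho(1)] / [1 - phi_11 rho(1)] = [-0.1355 - (0.2009)(0.2009)] / [1 - (0.2009)(0.2009)]
         = -0.17586081 / 0.95963919 = -0.183257.
  Update: phi_21 = phi_11 - phi_22 phi_11 = 0.2009 - (-0.183257)(0.2009) = 0.237716.
Step k = 3:
  phi_33 = [rho(3) - phi_21 rho(2) - phi_22 rho(1)] / [1 - phi_21 rho(1) - phi_22 rho(2)]
    numerator   = 0.2111 - (0.237716)(-0.1355) - (-0.183257)(0.2009) = 0.28012694
    denominator = 1 - (0.237716)(0.2009) - (-0.183257)(-0.1355) = 0.92741143
  phi_33 = 0.28012694 / 0.92741143 = 0.3021.
Therefore phi_{33} = 0.3021.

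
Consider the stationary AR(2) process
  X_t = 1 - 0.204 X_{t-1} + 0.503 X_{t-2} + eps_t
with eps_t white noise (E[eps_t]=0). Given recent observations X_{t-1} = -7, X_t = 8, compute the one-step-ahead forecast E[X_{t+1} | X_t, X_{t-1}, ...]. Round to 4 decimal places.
E[X_{t+1} \mid \mathcal F_t] = -4.1530

For an AR(p) model X_t = c + sum_i phi_i X_{t-i} + eps_t, the
one-step-ahead conditional mean is
  E[X_{t+1} | X_t, ...] = c + sum_i phi_i X_{t+1-i}.
Substitute known values:
  E[X_{t+1} | ...] = 1 + (-0.204) * (8) + (0.503) * (-7)
                   = -4.1530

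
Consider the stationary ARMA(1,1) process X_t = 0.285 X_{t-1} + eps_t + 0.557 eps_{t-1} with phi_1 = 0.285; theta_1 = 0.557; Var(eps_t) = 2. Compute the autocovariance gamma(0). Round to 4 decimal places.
\gamma(0) = 3.5433

Multiply the model equation by X_{t-k} and take expectations. With theta_0 = psi_0 = 1 and psi_j the MA(infinity) weights, this gives
  gamma(k) - sum_i phi_i gamma(k-i) = c_k,
  c_k = sigma^2 * sum_{j=k..q} theta_j psi_{j-k}   (c_k = 0 for k > q),
using gamma(-m) = gamma(m).
psi-weights needed (psi_j = theta_j + sum_i phi_i psi_{j-i}):
  psi_1 = theta_1 + phi_1 = 0.557 + (0.285) = 0.842
Right-hand sides:
  c_0 = sigma^2 (1 + theta_1 psi_1) = 2 * (1 + (0.557)(0.842)) = 2 * 1.468994 = 2.937988
  c_1 = sigma^2 theta_1 = 2 * (0.557) = 1.114
  c_2 = 0
Equations for k = 0 and k = 1 (AR order 1):
  gamma(0) = phi_1 gamma(1) + c_0
  gamma(1) = phi_1 gamma(0) + c_1
Substituting the second into the first: gamma(0) (1 - phi_1^2) = c_0 + phi_1 c_1, so
  gamma(0) = (c_0 + phi_1 c_1) / (1 - phi_1^2) = (2.937988 + (0.285)(1.114)) / (1 - (0.285)^2) = 3.255478 / 0.918775 = 3.543281.
Therefore gamma(0) = 3.5433 (to 4 decimal places).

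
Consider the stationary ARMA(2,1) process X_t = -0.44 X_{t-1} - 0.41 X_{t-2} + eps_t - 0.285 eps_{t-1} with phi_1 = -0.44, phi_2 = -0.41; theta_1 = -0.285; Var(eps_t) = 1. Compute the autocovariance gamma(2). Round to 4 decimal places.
\gamma(2) = -0.3683

Multiply the model equation by X_{t-k} and take expectations. With theta_0 = psi_0 = 1 and psi_j the MA(infinity) weights, this gives
  gamma(k) - sum_i phi_i gamma(k-i) = c_k,
  c_k = sigma^2 * sum_{j=k..q} theta_j psi_{j-k}   (c_k = 0 for k > q),
using gamma(-m) = gamma(m).
psi-weights needed (psi_j = theta_j + sum_i phi_i psi_{j-i}):
  psi_1 = theta_1 + phi_1 = -0.285 + (-0.44) = -0.725
Right-hand sides:
  c_0 = sigma^2 (1 + theta_1 psi_1) = 1 * (1 + (-0.285)(-0.725)) = 1 * 1.206625 = 1.206625
  c_1 = sigma^2 theta_1 = 1 * (-0.285) = -0.285
  c_2 = 0
Equations for k = 0, 1, 2 (AR order 2, c_2 = 0):
  (E0) gamma(0) = phi_1 gamma(1) + phi_2 gamma(2) + c_0
  (E1) gamma(1) = phi_1 gamma(0) + phi_2 gamma(1) + c_1
  (E2) gamma(2) = phi_1 gamma(1) + phi_2 gamma(0)
From (E1): gamma(1) = A gamma(0) + B with
  A = phi_1 / (1 - phi_2) = -0.44 / 1.41 = -0.312057,   B = c_1 / (1 - phi_2) = -0.285 / 1.41 = -0.202128.
Insert (E2) into (E0): gamma(0) (1 - phi_2^2) = phi_1 (1 + phi_2) gamma(1) + c_0.
  phi_1 (1 + phi_2) = (-0.44)(0.59) = -0.2596,   1 - phi_2^2 = 0.8319.
Replace gamma(1) by A gamma(0) + B and collect gamma(0):
  gamma(0) [0.8319 - (-0.2596)(-0.312057)] = (-0.2596)(-0.202128) + 1.206625
  gamma(0) * 0.75089 = 1.259097
  gamma(0) = 1.259097 / 0.75089 = 1.676806.
  gamma(1) = A gamma(0) + B = (-0.312057)(1.676806) + (-0.202128) = -0.725386.
  gamma(2) = phi_1 gamma(1) + phi_2 gamma(0) = (-0.44)(-0.725386) + (-0.41)(1.676806) = -0.368321.
Therefore gamma(2) = -0.3683 (to 4 decimal places).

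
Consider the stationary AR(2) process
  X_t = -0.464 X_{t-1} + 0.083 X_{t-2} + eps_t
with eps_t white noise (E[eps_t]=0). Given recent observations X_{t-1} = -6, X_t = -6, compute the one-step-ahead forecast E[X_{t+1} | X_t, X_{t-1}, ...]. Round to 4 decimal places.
E[X_{t+1} \mid \mathcal F_t] = 2.2860

For an AR(p) model X_t = c + sum_i phi_i X_{t-i} + eps_t, the
one-step-ahead conditional mean is
  E[X_{t+1} | X_t, ...] = c + sum_i phi_i X_{t+1-i}.
Substitute known values:
  E[X_{t+1} | ...] = (-0.464) * (-6) + (0.083) * (-6)
                   = 2.2860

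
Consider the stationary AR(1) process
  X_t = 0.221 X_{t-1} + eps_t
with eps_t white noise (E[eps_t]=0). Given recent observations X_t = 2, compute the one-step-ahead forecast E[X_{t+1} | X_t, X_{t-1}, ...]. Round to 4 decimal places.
E[X_{t+1} \mid \mathcal F_t] = 0.4420

For an AR(p) model X_t = c + sum_i phi_i X_{t-i} + eps_t, the
one-step-ahead conditional mean is
  E[X_{t+1} | X_t, ...] = c + sum_i phi_i X_{t+1-i}.
Substitute known values:
  E[X_{t+1} | ...] = (0.221) * (2)
                   = 0.4420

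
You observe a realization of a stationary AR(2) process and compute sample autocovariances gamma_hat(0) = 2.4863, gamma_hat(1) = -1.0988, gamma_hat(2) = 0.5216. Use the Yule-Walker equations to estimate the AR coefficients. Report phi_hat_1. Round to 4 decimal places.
\hat\phi_{1} = -0.4340

The Yule-Walker equations for an AR(p) process read, in matrix form,
  Gamma_p phi = r_p,   with   (Gamma_p)_{ij} = gamma(|i - j|),
                       (r_p)_i = gamma(i),   i,j = 1..p.
Substitute the sample gammas (Toeplitz matrix and right-hand side of size 2):
  Gamma_p = [[2.4863, -1.0988], [-1.0988, 2.4863]]
  r_p     = [-1.0988, 0.5216]
Written out:
  2.4863 phi_1 - 1.0988 phi_2 = -1.0988
  -1.0988 phi_1 + 2.4863 phi_2 = 0.5216
Solve by Cramer's rule:
  det = gamma(0)^2 - gamma(1)^2 = (2.4863)^2 - (-1.0988)^2 = 6.18168769 - 1.20736144 = 4.97432625
  phi_hat_1 = [gamma(1) gamma(0) - gamma(1) gamma(2)] / det = [(-1.0988)(2.4863) - (-1.0988)(0.5216)] / 4.97432625 = -2.15881236 / 4.97432625 = -0.434
  phi_hat_2 = [gamma(0) gamma(2) - gamma(1)^2] / det = [(2.4863)(0.5216) - (-1.0988)^2] / 4.97432625 = 0.08949264 / 4.97432625 = 0.018
So phi_hat = [-0.4340, 0.0180].
Therefore phi_hat_1 = -0.4340.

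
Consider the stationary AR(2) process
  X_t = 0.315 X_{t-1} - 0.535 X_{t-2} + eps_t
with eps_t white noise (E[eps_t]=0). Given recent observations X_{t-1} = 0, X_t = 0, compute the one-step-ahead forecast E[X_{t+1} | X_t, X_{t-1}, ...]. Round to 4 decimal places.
E[X_{t+1} \mid \mathcal F_t] = 0.0000

For an AR(p) model X_t = c + sum_i phi_i X_{t-i} + eps_t, the
one-step-ahead conditional mean is
  E[X_{t+1} | X_t, ...] = c + sum_i phi_i X_{t+1-i}.
Substitute known values:
  E[X_{t+1} | ...] = (0.315) * (0) + (-0.535) * (0)
                   = 0.0000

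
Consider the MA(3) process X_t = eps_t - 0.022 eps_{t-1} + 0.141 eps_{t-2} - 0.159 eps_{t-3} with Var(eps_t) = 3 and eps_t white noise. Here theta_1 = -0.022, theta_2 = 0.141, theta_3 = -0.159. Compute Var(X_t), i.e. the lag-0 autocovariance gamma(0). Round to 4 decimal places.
\gamma(0) = 3.1369

For an MA(q) process X_t = eps_t + sum_i theta_i eps_{t-i} with
Var(eps_t) = sigma^2, the variance is
  gamma(0) = sigma^2 * (1 + sum_i theta_i^2).
  sum_i theta_i^2 = (-0.022)^2 + (0.141)^2 + (-0.159)^2 = 0.000484 + 0.019881 + 0.025281 = 0.045646.
  gamma(0) = 3 * (1 + 0.045646) = 3 * 1.045646 = 3.136938, which rounds to 3.1369.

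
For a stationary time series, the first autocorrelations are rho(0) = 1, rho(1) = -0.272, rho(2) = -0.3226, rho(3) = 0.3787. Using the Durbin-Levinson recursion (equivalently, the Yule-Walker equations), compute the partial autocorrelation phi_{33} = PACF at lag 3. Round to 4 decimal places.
\phi_{33} = 0.1810

The PACF at lag k is phi_{kk}, the last component of the solution
to the Yule-Walker system G_k phi = r_k where
  (G_k)_{ij} = rho(|i - j|), (r_k)_i = rho(i), i,j = 1..k.
Equivalently, Durbin-Levinson gives phi_{kk} iteratively:
  phi_{11} = rho(1)
  phi_{kk} = [rho(k) - sum_{j=1..k-1} phi_{k-1,j} rho(k-j)]
            / [1 - sum_{j=1..k-1} phi_{k-1,j} rho(j)],
  phi_{k,j} = phi_{k-1,j} - phi_{kk} phi_{k-1,k-j},  j = 1..k-1.
Step k = 1:
  phi_11 = rho(1) = -0.272.
Step k = 2:
  phi_22 = [rho(2) - phi_11 rho(1)] / [1 - phi_11 rho(1)] = [-0.3226 - (-0.272)(-0.272)] / [1 - (-0.272)(-0.272)]
         = -0.396584 / 0.926016 = -0.428269.
  Update: phi_21 = phi_11 - phi_22 phi_11 = -0.272 - (-0.428269)(-0.272) = -0.388489.
Step k = 3:
  phi_33 = [rho(3) - phi_21 rho(2) - phi_22 rho(1)] / [1 - phi_21 rho(1) - phi_22 rho(2)]
    numerator   = 0.3787 - (-0.388489)(-0.3226) - (-0.428269)(-0.272) = 0.13688421
    denominator = 1 - (-0.388489)(-0.272) - (-0.428269)(-0.3226) = 0.75617134
  phi_33 = 0.13688421 / 0.75617134 = 0.181.
Therefore phi_{33} = 0.1810.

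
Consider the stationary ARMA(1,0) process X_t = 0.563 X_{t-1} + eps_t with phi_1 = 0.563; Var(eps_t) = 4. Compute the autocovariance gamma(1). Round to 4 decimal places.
\gamma(1) = 3.2971

Multiply the model equation by X_{t-k} and take expectations. With theta_0 = psi_0 = 1 and psi_j the MA(infinity) weights, this gives
  gamma(k) - sum_i phi_i gamma(k-i) = c_k,
  c_k = sigma^2 * sum_{j=k..q} theta_j psi_{j-k}   (c_k = 0 for k > q),
using gamma(-m) = gamma(m).
Pure AR (q = 0): c_0 = sigma^2 = 4, c_k = 0 for k >= 1.
Equations for k = 0 and k = 1 (AR order 1):
  gamma(0) = phi_1 gamma(1) + c_0
  gamma(1) = phi_1 gamma(0) + c_1
Substituting the second into the first: gamma(0) (1 - phi_1^2) = c_0 + phi_1 c_1, so
  gamma(0) = c_0 / (1 - phi_1^2) = 4 / (1 - (0.563)^2) = 4 / 0.683031 = 5.85625.
  gamma(1) = phi_1 gamma(0) = (0.563)(5.85625) = 3.297069.
Therefore gamma(1) = 3.2971 (to 4 decimal places).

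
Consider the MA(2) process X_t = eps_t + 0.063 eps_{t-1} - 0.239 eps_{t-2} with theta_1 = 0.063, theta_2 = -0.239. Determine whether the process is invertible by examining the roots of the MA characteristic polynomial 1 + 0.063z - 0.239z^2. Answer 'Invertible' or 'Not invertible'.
\text{Invertible}

The MA(q) characteristic polynomial is P(z) = 1 + 0.063z - 0.239z^2.
Invertibility requires all roots to lie outside the unit circle, i.e. |z| > 1 for every root.
Set 1 + (0.063) z + (-0.239) z^2 = 0, i.e. a z^2 + b z + c = 0 with a = -0.239, b = 0.063, c = 1.
Discriminant D = b^2 - 4ac = (0.063)^2 - 4*(-0.239)*1 = 0.003969 - (-0.956) = 0.959969.
D >= 0, so the roots are real: z = (-b +/- sqrt(D)) / (2a) = (-0.063 +/- 0.97978) / (-0.478).
  z_1 = (-0.063 + 0.97978) / (-0.478) = -1.9179,   |z_1| = 1.9179.
  z_2 = (-0.063 - 0.97978) / (-0.478) = 2.1815,   |z_2| = 2.1815.
Moduli of all roots: 1.9179, 2.1815.
All moduli strictly greater than 1? Yes.
Verdict: Invertible.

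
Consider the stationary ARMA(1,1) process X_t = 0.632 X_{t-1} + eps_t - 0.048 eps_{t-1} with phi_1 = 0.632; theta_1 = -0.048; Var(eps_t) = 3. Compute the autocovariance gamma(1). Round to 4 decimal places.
\gamma(1) = 2.8287

Multiply the model equation by X_{t-k} and take expectations. With theta_0 = psi_0 = 1 and psi_j the MA(infinity) weights, this gives
  gamma(k) - sum_i phi_i gamma(k-i) = c_k,
  c_k = sigma^2 * sum_{j=k..q} theta_j psi_{j-k}   (c_k = 0 for k > q),
using gamma(-m) = gamma(m).
psi-weights needed (psi_j = theta_j + sum_i phi_i psi_{j-i}):
  psi_1 = theta_1 + phi_1 = -0.048 + (0.632) = 0.584
Right-hand sides:
  c_0 = sigma^2 (1 + theta_1 psi_1) = 3 * (1 + (-0.048)(0.584)) = 3 * 0.971968 = 2.915904
  c_1 = sigma^2 theta_1 = 3 * (-0.048) = -0.144
  c_2 = 0
Equations for k = 0 and k = 1 (AR order 1):
  gamma(0) = phi_1 gamma(1) + c_0
  gamma(1) = phi_1 gamma(0) + c_1
Substituting the second into the first: gamma(0) (1 - phi_1^2) = c_0 + phi_1 c_1, so
  gamma(0) = (c_0 + phi_1 c_1) / (1 - phi_1^2) = (2.915904 + (0.632)(-0.144)) / (1 - (0.632)^2) = 2.824896 / 0.600576 = 4.703645.
  gamma(1) = phi_1 gamma(0) + c_1 = (0.632)(4.703645) + (-0.144) = 2.828703.
Therefore gamma(1) = 2.8287 (to 4 decimal places).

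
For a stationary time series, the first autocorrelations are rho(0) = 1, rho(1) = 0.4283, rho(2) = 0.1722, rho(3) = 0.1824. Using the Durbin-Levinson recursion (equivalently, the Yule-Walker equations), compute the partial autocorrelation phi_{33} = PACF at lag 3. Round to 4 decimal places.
\phi_{33} = 0.1391

The PACF at lag k is phi_{kk}, the last component of the solution
to the Yule-Walker system G_k phi = r_k where
  (G_k)_{ij} = rho(|i - j|), (r_k)_i = rho(i), i,j = 1..k.
Equivalently, Durbin-Levinson gives phi_{kk} iteratively:
  phi_{11} = rho(1)
  phi_{kk} = [rho(k) - sum_{j=1..k-1} phi_{k-1,j} rho(k-j)]
            / [1 - sum_{j=1..k-1} phi_{k-1,j} rho(j)],
  phi_{k,j} = phi_{k-1,j} - phi_{kk} phi_{k-1,k-j},  j = 1..k-1.
Step k = 1:
  phi_11 = rho(1) = 0.4283.
Step k = 2:
  phi_22 = [rho(2) - phi_11 rho(1)] / [1 - phi_11 rho(1)] = [0.1722 - (0.4283)(0.4283)] / [1 - (0.4283)(0.4283)]
         = -0.01124089 / 0.81655911 = -0.013766.
  Update: phi_21 = phi_11 - phi_22 phi_11 = 0.4283 - (-0.013766)(0.4283) = 0.434196.
Step k = 3:
  phi_33 = [rho(3) - phi_21 rho(2) - phi_22 rho(1)] / [1 - phi_21 rho(1) - phi_22 rho(2)]
    numerator   = 0.1824 - (0.434196)(0.1722) - (-0.013766)(0.4283) = 0.11352749
    denominator = 1 - (0.434196)(0.4283) - (-0.013766)(0.1722) = 0.81640437
  phi_33 = 0.11352749 / 0.81640437 = 0.1391.
Therefore phi_{33} = 0.1391.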